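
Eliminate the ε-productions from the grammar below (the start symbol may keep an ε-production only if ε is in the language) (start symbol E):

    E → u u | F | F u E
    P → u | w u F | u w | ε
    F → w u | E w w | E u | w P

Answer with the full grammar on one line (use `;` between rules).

The nullable symbols are {P}.
ε ∉ L(G), so no ε-production is kept.
For each production, add variants omitting each subset of nullable occurrences: F → w P gives w P | w.

E → u u | F | F u E; P → u | w u F | u w; F → w u | E w w | E u | w P | w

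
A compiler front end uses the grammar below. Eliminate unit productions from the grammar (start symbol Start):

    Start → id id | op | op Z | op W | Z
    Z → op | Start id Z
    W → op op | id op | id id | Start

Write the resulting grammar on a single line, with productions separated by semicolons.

Start → op | Start id Z | id id | op Z | op W; Z → op | Start id Z; W → op | Start id Z | id id | op Z | op W | op op | id op

Unit pairs: Start ⇒* {Z}; W ⇒* {Start, Z}.
For every A with A ⇒* B via unit rules, add B's non-unit alternatives to A; then delete every rule of the form X → Y.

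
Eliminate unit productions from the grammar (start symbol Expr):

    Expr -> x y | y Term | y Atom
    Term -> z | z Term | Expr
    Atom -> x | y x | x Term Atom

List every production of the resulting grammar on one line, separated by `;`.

Unit pairs: Term ⇒* {Expr}.
For each unit pair (A, B), copy every non-unit production of B to A, then drop all unit productions.

Expr -> x y | y Term | y Atom; Term -> z | z Term | x y | y Term | y Atom; Atom -> x | y x | x Term Atom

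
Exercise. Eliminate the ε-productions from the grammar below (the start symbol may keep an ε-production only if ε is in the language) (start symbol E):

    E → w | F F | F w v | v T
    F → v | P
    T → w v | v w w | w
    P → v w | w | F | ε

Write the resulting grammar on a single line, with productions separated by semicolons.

The nullable symbols are {E, F, P}.
ε ∈ L(G) since E is nullable, so keep E → ε.
For each production, add variants omitting each subset of nullable occurrences: E → F F gives F F | F. E → F w v gives F w v | w v.

E → w | F F | F | F w v | w v | v T | ε; F → v | P; T → w v | v w w | w; P → v w | w | F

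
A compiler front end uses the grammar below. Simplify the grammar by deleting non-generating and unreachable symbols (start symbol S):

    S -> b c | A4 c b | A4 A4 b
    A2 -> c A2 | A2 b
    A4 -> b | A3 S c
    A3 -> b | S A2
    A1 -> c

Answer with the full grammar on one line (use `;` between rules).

S -> b c | A4 c b | A4 A4 b; A4 -> b | A3 S c; A3 -> b

Generating nonterminals: {A1, A3, A4, S}.
Reachable from S after that: {A3, A4, S}.
Removed useless symbols: {A1, A2} and every production mentioning them.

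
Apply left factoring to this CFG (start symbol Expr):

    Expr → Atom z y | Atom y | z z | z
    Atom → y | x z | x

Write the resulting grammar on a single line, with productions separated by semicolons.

Expr → Atom Expr1 | z Expr2; Atom → y | x Atom1; Expr1 → z y | y; Expr2 → z | ε; Atom1 → z | ε

Expr has alternatives sharing prefix 'Atom': factor to Expr → Atom Expr1 with Expr1 → z y | y.
Expr has alternatives sharing prefix 'z': factor to Expr → z Expr2 with Expr2 → z | ε.
Atom has alternatives sharing prefix 'x': factor to Atom → x Atom1 with Atom1 → z | ε.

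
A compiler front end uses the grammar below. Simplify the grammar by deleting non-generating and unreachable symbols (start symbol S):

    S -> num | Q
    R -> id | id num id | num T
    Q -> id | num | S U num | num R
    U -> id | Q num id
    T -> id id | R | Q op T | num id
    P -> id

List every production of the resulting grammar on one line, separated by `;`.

S -> num | Q; R -> id | id num id | num T; Q -> id | num | S U num | num R; U -> id | Q num id; T -> id id | R | Q op T | num id

Generating nonterminals: {P, Q, R, S, T, U}.
Reachable from S after that: {Q, R, S, T, U}.
Removed useless symbols: {P} and every production mentioning them.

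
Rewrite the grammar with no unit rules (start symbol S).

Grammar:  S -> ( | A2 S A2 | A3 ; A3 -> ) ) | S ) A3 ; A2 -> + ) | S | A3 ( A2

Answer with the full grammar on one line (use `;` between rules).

S -> ( | A2 S A2 | ) ) | S ) A3; A3 -> ) ) | S ) A3; A2 -> + ) | A3 ( A2 | ( | A2 S A2 | ) ) | S ) A3

Unit pairs: A2 ⇒* {A3, S}; S ⇒* {A3}.
Replace each nonterminal's rules with the union of the non-unit rules of every nonterminal it unit-derives.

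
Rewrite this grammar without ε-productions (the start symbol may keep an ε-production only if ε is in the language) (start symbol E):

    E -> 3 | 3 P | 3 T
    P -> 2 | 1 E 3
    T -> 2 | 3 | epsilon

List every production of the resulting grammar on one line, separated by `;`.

Nullable nonterminals: {T}.
ε ∉ L(G), so no ε-production is kept.

E -> 3 | 3 P | 3 T; P -> 2 | 1 E 3; T -> 2 | 3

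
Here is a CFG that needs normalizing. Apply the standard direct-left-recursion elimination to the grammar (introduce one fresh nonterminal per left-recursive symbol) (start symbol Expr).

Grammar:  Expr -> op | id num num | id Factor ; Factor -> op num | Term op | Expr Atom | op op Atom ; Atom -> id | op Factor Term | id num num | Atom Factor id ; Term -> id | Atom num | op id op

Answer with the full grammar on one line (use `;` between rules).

Atom is directly left-recursive.
For Atom: α = {Factor id}, β = {id, op Factor Term, id num num}. Rewrite as Atom → β Atom1 and Atom1 → α Atom1 | ε.

Expr -> op | id num num | id Factor; Factor -> op num | Term op | Expr Atom | op op Atom; Atom -> id Atom1 | op Factor Term Atom1 | id num num Atom1; Term -> id | Atom num | op id op; Atom1 -> Factor id Atom1 | ε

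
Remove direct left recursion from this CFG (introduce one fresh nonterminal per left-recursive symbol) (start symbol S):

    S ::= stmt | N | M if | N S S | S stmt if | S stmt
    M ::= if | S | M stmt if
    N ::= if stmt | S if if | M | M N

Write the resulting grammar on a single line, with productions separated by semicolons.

S ::= stmt S' | N S' | M if S' | N S S S'; M ::= if M' | S M'; N ::= if stmt | S if if | M | M N; S' ::= stmt if S' | stmt S' | epsilon; M' ::= stmt if M' | epsilon

Left recursion appears on S, M.
For S: α = {stmt if, stmt}, β = {stmt, N, M if, N S S}. Rewrite as S → β S' and S' → α S' | ε.
For M: α = {stmt if}, β = {if, S}. Rewrite as M → β M' and M' → α M' | ε.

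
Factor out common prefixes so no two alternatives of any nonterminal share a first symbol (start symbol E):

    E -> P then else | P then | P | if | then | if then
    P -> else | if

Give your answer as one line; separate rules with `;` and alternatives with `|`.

E has alternatives sharing prefix 'P': factor to E → P E' with E' → then else | then | ε.
E has alternatives sharing prefix 'if': factor to E → if E'' with E'' → ε | then.
E' has alternatives sharing prefix 'then': factor to E' → then E''' with E''' → else | ε.

E -> then | P E' | if E''; P -> else | if; E' -> ε | then E'''; E'' -> ε | then; E''' -> else | ε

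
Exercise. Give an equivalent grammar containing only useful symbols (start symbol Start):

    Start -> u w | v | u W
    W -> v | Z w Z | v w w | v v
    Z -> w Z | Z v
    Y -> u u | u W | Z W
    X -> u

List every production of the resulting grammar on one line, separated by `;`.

Start -> u w | v | u W; W -> v | v w w | v v

Generating nonterminals: {Start, W, X, Y}.
Reachable from Start after that: {Start, W}.
Removed useless symbols: {X, Y, Z} and every production mentioning them.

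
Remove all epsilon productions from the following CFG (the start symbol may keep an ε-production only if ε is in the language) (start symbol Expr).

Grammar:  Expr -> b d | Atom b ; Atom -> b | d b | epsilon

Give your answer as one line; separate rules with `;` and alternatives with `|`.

Nullable nonterminals: {Atom}.
ε ∉ L(G), so no ε-production is kept.
Expand every rule over subsets of its nullable positions: Expr → Atom b gives Atom b | b.

Expr -> b d | Atom b | b; Atom -> b | d b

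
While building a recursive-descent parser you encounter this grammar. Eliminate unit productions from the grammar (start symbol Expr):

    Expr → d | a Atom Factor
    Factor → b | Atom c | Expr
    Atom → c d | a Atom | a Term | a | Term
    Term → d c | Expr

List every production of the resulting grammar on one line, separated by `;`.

Unit pairs: Atom ⇒* {Expr, Term}; Factor ⇒* {Expr}; Term ⇒* {Expr}.
Replace each nonterminal's rules with the union of the non-unit rules of every nonterminal it unit-derives.

Expr → d | a Atom Factor; Factor → b | Atom c | d | a Atom Factor; Atom → d c | c d | a Atom | a Term | a | d | a Atom Factor; Term → d c | d | a Atom Factor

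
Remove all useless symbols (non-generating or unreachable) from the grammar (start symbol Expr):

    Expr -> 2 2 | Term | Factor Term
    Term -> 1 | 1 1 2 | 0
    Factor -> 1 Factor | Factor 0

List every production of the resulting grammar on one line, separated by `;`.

Generating nonterminals: {Expr, Term}.
Reachable from Expr after that: {Expr, Term}.
Removed useless symbols: {Factor} and every production mentioning them.

Expr -> 2 2 | Term; Term -> 1 | 1 1 2 | 0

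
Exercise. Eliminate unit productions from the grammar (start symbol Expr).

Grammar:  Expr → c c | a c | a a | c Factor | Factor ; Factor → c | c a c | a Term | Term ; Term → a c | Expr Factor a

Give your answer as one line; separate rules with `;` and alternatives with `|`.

Unit pairs: Expr ⇒* {Factor, Term}; Factor ⇒* {Term}.
Replace each nonterminal's rules with the union of the non-unit rules of every nonterminal it unit-derives.

Expr → a c | Expr Factor a | c | c a c | a Term | c c | a a | c Factor; Factor → a c | Expr Factor a | c | c a c | a Term; Term → a c | Expr Factor a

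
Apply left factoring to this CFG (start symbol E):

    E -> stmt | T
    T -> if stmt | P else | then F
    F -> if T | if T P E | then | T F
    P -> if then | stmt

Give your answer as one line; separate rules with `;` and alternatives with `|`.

E -> stmt | T; T -> if stmt | P else | then F; F -> then | T F | if T F'; P -> if then | stmt; F' -> ε | P E

F has alternatives sharing prefix 'if T': factor to F → if T F' with F' → ε | P E.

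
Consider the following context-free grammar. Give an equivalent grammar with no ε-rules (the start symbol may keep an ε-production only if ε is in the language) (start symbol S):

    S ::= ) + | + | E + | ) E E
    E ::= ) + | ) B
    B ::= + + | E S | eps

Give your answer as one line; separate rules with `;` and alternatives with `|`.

S ::= ) + | + | E + | ) E E; E ::= ) + | ) B | ); B ::= + + | E S

Nullable nonterminals: {B}.
ε ∉ L(G), so no ε-production is kept.
Expand every rule over subsets of its nullable positions: E → ) B gives ) B | ).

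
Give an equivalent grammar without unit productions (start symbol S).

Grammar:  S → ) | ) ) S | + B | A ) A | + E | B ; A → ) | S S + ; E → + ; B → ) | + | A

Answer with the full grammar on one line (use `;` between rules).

Unit pairs: B ⇒* {A}; S ⇒* {A, B}.
Replace each nonterminal's rules with the union of the non-unit rules of every nonterminal it unit-derives.

S → ) | + | ) ) S | + B | A ) A | + E | S S +; A → ) | S S +; E → +; B → ) | + | S S +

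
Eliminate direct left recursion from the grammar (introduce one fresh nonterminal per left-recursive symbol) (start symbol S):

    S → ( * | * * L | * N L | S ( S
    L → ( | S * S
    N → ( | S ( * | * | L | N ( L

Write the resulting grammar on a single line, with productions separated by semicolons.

S → ( * S' | * * L S' | * N L S'; L → ( | S * S; N → ( N' | S ( * N' | * N' | L N'; S' → ( S S' | epsilon; N' → ( L N' | epsilon

Directly left-recursive nonterminals: S, N.
For S: α = {( S}, β = {( *, * * L, * N L}. Rewrite as S → β S' and S' → α S' | ε.
For N: α = {( L}, β = {(, S ( *, *, L}. Rewrite as N → β N' and N' → α N' | ε.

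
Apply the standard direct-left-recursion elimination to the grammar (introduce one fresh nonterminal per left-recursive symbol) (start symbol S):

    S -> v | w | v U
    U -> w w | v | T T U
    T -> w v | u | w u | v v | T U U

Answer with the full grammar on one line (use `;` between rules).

T is directly left-recursive.
For T: α = {U U}, β = {w v, u, w u, v v}. Rewrite as T → β T' and T' → α T' | ε.

S -> v | w | v U; U -> w w | v | T T U; T -> w v T' | u T' | w u T' | v v T'; T' -> U U T' | eps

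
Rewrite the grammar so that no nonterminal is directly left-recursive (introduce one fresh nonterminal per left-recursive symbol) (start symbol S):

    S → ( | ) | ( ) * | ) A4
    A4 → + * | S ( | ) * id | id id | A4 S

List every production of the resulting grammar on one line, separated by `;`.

S → ( | ) | ( ) * | ) A4; A4 → + * A4' | S ( A4' | ) * id A4' | id id A4'; A4' → S A4' | ε

Left recursion appears on A4.
For A4: α = {S}, β = {+ *, S (, ) * id, id id}. Rewrite as A4 → β A4' and A4' → α A4' | ε.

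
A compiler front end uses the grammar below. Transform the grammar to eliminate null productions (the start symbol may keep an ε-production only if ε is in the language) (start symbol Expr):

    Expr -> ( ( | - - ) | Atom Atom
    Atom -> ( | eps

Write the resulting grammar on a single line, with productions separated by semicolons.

Nullable nonterminals: {Atom, Expr}.
ε ∈ L(G) since Expr is nullable, so keep Expr → ε.
Expand every rule over subsets of its nullable positions: Expr → Atom Atom gives Atom Atom | Atom.

Expr -> ( ( | - - ) | Atom Atom | Atom | ε; Atom -> (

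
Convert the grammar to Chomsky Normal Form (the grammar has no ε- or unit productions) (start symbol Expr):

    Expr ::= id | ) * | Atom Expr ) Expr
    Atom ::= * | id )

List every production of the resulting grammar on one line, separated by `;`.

Introduce a nonterminal for each terminal appearing in a rule of length ≥ 2: X1 → ), X2 → *, X3 → id.
Binarize each right-hand side of length ≥ 3 by chaining fresh nonterminals (Y1, Y2, …): affected rules were Expr → Atom Expr X1 Expr.

Expr ::= id | X1 X2 | Atom Y1; Atom ::= * | X3 X1; X1 ::= ); X2 ::= *; X3 ::= id; Y1 ::= Expr Y2; Y2 ::= X1 Expr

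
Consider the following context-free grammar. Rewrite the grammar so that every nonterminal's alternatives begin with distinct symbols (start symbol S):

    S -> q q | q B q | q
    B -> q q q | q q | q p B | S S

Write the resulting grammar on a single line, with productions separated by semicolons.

S -> q S'; B -> S S | q B'; S' -> q | B q | ε; B' -> p B | q B''; B'' -> q | ε

S has alternatives sharing prefix 'q': factor to S → q S' with S' → q | B q | ε.
B has alternatives sharing prefix 'q': factor to B → q B' with B' → q q | q | p B.
B' has alternatives sharing prefix 'q': factor to B' → q B'' with B'' → q | ε.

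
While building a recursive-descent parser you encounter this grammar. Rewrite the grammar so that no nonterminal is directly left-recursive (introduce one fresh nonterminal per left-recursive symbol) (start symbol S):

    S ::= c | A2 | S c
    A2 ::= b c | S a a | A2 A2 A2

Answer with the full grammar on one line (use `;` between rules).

Directly left-recursive nonterminals: S, A2.
For S: α = {c}, β = {c, A2}. Rewrite as S → β S' and S' → α S' | ε.
For A2: α = {A2 A2}, β = {b c, S a a}. Rewrite as A2 → β A2' and A2' → α A2' | ε.

S ::= c S' | A2 S'; A2 ::= b c A2' | S a a A2'; S' ::= c S' | ε; A2' ::= A2 A2 A2' | ε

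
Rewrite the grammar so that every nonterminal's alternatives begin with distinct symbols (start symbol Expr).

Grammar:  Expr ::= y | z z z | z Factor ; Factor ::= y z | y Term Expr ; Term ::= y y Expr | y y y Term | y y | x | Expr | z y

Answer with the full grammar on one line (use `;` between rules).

Expr ::= y | z Expr1; Factor ::= y Factor1; Term ::= x | Expr | z y | y y Term1; Expr1 ::= z z | Factor; Factor1 ::= z | Term Expr; Term1 ::= Expr | y Term | ε

Expr has alternatives sharing prefix 'z': factor to Expr → z Expr1 with Expr1 → z z | Factor.
Factor has alternatives sharing prefix 'y': factor to Factor → y Factor1 with Factor1 → z | Term Expr.
Term has alternatives sharing prefix 'y y': factor to Term → y y Term1 with Term1 → Expr | y Term | ε.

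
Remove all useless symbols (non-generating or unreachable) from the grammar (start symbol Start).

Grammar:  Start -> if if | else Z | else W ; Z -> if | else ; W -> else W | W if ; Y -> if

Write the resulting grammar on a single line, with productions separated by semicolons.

Start -> if if | else Z; Z -> if | else

Generating nonterminals: {Start, Y, Z}.
Reachable from Start after that: {Start, Z}.
Removed useless symbols: {W, Y} and every production mentioning them.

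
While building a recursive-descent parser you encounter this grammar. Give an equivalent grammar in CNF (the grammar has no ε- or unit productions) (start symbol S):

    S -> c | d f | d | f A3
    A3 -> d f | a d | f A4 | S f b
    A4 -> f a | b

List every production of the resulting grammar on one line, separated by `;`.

S -> c | X1 X2 | d | X2 A3; A3 -> X1 X2 | X3 X1 | X2 A4 | S Y1; A4 -> X2 X3 | b; X1 -> d; X2 -> f; X3 -> a; X4 -> b; Y1 -> X2 X4

Introduce a nonterminal for each terminal appearing in a rule of length ≥ 2: X1 → d, X2 → f, X3 → a, X4 → b.
Binarize each right-hand side of length ≥ 3 by chaining fresh nonterminals (Y1, Y2, …): affected rules were A3 → S X2 X4.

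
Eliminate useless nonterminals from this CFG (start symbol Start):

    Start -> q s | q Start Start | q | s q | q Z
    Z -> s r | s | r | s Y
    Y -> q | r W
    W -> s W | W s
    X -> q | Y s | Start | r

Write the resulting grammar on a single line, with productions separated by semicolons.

Generating nonterminals: {Start, X, Y, Z}.
Reachable from Start after that: {Start, Y, Z}.
Removed useless symbols: {W, X} and every production mentioning them.

Start -> q s | q Start Start | q | s q | q Z; Z -> s r | s | r | s Y; Y -> q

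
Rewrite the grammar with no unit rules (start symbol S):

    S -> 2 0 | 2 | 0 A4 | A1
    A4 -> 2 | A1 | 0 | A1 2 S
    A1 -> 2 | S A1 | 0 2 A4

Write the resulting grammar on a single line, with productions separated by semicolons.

Unit pairs: A4 ⇒* {A1}; S ⇒* {A1}.
For every A with A ⇒* B via unit rules, add B's non-unit alternatives to A; then delete every rule of the form X → Y.

S -> 2 | S A1 | 0 2 A4 | 2 0 | 0 A4; A4 -> 2 | 0 | A1 2 S | S A1 | 0 2 A4; A1 -> 2 | S A1 | 0 2 A4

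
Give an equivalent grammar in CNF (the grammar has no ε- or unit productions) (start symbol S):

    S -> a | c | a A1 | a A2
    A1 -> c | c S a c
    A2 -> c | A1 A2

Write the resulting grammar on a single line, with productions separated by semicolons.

S -> a | c | X1 A1 | X1 A2; A1 -> c | X2 Y1; A2 -> c | A1 A2; X1 -> a; X2 -> c; Y1 -> S Y2; Y2 -> X1 X2

Introduce a nonterminal for each terminal appearing in a rule of length ≥ 2: X1 → a, X2 → c.
Binarize each right-hand side of length ≥ 3 by chaining fresh nonterminals (Y1, Y2, …): affected rules were A1 → X2 S X1 X2.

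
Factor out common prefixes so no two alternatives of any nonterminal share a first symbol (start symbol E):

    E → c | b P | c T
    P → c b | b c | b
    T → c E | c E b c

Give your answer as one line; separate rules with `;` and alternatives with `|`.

E has alternatives sharing prefix 'c': factor to E → c E' with E' → ε | T.
P has alternatives sharing prefix 'b': factor to P → b P' with P' → c | ε.
T has alternatives sharing prefix 'c E': factor to T → c E T' with T' → ε | b c.

E → b P | c E'; P → c b | b P'; T → c E T'; E' → eps | T; P' → c | eps; T' → eps | b c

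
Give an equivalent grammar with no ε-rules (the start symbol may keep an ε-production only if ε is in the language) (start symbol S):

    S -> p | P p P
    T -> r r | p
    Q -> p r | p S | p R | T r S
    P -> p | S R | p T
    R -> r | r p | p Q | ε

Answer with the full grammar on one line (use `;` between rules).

Nullable set = {R}.
ε ∉ L(G), so no ε-production is kept.
Expand every rule over subsets of its nullable positions: Q → p R gives p R | p. P → S R gives S R | S.

S -> p | P p P; T -> r r | p; Q -> p r | p S | p R | p | T r S; P -> p | S R | S | p T; R -> r | r p | p Q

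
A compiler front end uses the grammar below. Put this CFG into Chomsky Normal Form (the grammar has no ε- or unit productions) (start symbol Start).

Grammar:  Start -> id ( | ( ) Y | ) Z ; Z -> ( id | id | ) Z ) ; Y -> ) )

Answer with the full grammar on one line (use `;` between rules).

Start -> X1 X2 | X2 Y1 | X3 Z; Z -> X2 X1 | id | X3 Y2; Y -> X3 X3; X1 -> id; X2 -> (; X3 -> ); Y1 -> X3 Y; Y2 -> Z X3

Introduce a nonterminal for each terminal appearing in a rule of length ≥ 2: X1 → id, X2 → (, X3 → ).
Binarize each right-hand side of length ≥ 3 by chaining fresh nonterminals (Y1, Y2, …): affected rules were Start → X2 X3 Y; Z → X3 Z X3.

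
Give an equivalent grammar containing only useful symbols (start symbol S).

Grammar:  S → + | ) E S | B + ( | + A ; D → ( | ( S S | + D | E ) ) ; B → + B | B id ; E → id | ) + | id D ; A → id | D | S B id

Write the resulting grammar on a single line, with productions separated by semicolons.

S → + | ) E S | + A; D → ( | ( S S | + D | E ) ); E → id | ) + | id D; A → id | D

Generating nonterminals: {A, D, E, S}.
Reachable from S after that: {A, D, E, S}.
Removed useless symbols: {B} and every production mentioning them.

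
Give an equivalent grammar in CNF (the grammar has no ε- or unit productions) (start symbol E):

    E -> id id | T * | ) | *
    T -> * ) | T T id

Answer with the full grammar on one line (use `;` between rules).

Introduce a nonterminal for each terminal appearing in a rule of length ≥ 2: X1 → id, X2 → *, X3 → ).
Binarize each right-hand side of length ≥ 3 by chaining fresh nonterminals (Y1, Y2, …): affected rules were T → T T X1.

E -> X1 X1 | T X2 | ) | *; T -> X2 X3 | T Y1; X1 -> id; X2 -> *; X3 -> ); Y1 -> T X1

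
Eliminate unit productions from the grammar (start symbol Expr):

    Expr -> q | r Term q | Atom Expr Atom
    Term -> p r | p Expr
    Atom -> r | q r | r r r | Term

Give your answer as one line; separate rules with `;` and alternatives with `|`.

Unit pairs: Atom ⇒* {Term}.
For every A with A ⇒* B via unit rules, add B's non-unit alternatives to A; then delete every rule of the form X → Y.

Expr -> q | r Term q | Atom Expr Atom; Term -> p r | p Expr; Atom -> p r | p Expr | r | q r | r r r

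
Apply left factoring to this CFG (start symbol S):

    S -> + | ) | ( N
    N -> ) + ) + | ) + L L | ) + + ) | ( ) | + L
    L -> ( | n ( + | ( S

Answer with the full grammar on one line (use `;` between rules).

N has alternatives sharing prefix ') +': factor to N → ) + N' with N' → ) + | L L | + ).
L has alternatives sharing prefix '(': factor to L → ( L' with L' → ε | S.

S -> + | ) | ( N; N -> ( ) | + L | ) + N'; L -> n ( + | ( L'; N' -> ) + | L L | + ); L' -> ε | S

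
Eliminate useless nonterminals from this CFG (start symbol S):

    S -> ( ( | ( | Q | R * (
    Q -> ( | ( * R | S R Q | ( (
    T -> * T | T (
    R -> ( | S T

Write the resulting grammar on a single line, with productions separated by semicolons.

S -> ( ( | ( | Q | R * (; Q -> ( | ( * R | S R Q | ( (; R -> (

Generating nonterminals: {Q, R, S}.
Reachable from S after that: {Q, R, S}.
Removed useless symbols: {T} and every production mentioning them.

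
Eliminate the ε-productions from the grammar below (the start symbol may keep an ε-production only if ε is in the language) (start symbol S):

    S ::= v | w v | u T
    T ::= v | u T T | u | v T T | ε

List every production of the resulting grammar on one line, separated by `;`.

The nullable symbols are {T}.
ε ∉ L(G), so no ε-production is kept.
Expand every rule over subsets of its nullable positions: S → u T gives u T | u. T → u T T gives u T T | u T | u. T → v T T gives v T T | v T.

S ::= v | w v | u T | u; T ::= v | u T T | u T | u | v T T | v T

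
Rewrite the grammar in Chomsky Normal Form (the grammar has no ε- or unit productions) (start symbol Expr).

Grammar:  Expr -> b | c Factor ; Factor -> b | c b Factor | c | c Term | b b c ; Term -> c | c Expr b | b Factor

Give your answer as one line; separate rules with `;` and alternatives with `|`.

Expr -> b | X1 Factor; Factor -> b | X1 Y1 | c | X1 Term | X2 Y2; Term -> c | X1 Y3 | X2 Factor; X1 -> c; X2 -> b; Y1 -> X2 Factor; Y2 -> X2 X1; Y3 -> Expr X2

Introduce a nonterminal for each terminal appearing in a rule of length ≥ 2: X1 → c, X2 → b.
Binarize each right-hand side of length ≥ 3 by chaining fresh nonterminals (Y1, Y2, …): affected rules were Factor → X1 X2 Factor; Factor → X2 X2 X1; Term → X1 Expr X2.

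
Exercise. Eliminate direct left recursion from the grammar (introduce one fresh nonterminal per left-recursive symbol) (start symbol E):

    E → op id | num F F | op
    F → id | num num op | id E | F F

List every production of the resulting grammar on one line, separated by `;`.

E → op id | num F F | op; F → id F' | num num op F' | id E F'; F' → F F' | ε

Left recursion appears on F.
For F: α = {F}, β = {id, num num op, id E}. Rewrite as F → β F' and F' → α F' | ε.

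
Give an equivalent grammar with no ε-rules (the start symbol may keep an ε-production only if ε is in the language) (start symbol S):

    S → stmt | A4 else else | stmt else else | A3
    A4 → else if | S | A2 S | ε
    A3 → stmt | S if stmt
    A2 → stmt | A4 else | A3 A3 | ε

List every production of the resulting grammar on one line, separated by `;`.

S → stmt | A4 else else | else else | stmt else else | A3; A4 → else if | S | A2 S; A3 → stmt | S if stmt; A2 → stmt | A4 else | else | A3 A3

The nullable symbols are {A2, A4}.
ε ∉ L(G), so no ε-production is kept.
For each production, add variants omitting each subset of nullable occurrences: S → A4 else else gives A4 else else | else else. A2 → A4 else gives A4 else | else.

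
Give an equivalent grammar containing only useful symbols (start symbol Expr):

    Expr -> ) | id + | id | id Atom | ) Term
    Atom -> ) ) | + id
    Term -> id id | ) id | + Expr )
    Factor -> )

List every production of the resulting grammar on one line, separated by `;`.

Generating nonterminals: {Atom, Expr, Factor, Term}.
Reachable from Expr after that: {Atom, Expr, Term}.
Removed useless symbols: {Factor} and every production mentioning them.

Expr -> ) | id + | id | id Atom | ) Term; Atom -> ) ) | + id; Term -> id id | ) id | + Expr )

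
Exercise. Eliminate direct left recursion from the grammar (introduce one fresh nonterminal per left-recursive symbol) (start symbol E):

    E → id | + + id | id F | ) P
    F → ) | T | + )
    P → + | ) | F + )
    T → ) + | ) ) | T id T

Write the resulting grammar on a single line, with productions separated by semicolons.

E → id | + + id | id F | ) P; F → ) | T | + ); P → + | ) | F + ); T → ) + T' | ) ) T'; T' → id T T' | ε

T is directly left-recursive.
For T: α = {id T}, β = {) +, ) )}. Rewrite as T → β T' and T' → α T' | ε.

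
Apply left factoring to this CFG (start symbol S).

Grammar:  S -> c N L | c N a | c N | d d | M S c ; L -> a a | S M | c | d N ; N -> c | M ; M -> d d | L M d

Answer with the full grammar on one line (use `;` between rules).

S -> d d | M S c | c N S'; L -> a a | S M | c | d N; N -> c | M; M -> d d | L M d; S' -> L | a | eps

S has alternatives sharing prefix 'c N': factor to S → c N S' with S' → L | a | ε.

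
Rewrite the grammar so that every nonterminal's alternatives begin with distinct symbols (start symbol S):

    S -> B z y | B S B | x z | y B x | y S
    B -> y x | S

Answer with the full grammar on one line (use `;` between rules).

S -> x z | B S' | y S''; B -> y x | S; S' -> z y | S B; S'' -> B x | S

S has alternatives sharing prefix 'B': factor to S → B S' with S' → z y | S B.
S has alternatives sharing prefix 'y': factor to S → y S'' with S'' → B x | S.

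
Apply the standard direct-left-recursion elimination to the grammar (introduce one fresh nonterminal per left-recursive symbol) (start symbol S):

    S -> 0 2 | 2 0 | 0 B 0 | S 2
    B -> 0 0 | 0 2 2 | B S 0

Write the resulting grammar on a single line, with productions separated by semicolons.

S, B are directly left-recursive.
For S: α = {2}, β = {0 2, 2 0, 0 B 0}. Rewrite as S → β S' and S' → α S' | ε.
For B: α = {S 0}, β = {0 0, 0 2 2}. Rewrite as B → β B' and B' → α B' | ε.

S -> 0 2 S' | 2 0 S' | 0 B 0 S'; B -> 0 0 B' | 0 2 2 B'; S' -> 2 S' | ε; B' -> S 0 B' | ε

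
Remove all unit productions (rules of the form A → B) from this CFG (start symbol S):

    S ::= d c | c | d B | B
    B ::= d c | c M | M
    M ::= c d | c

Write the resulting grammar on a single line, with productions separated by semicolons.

Unit pairs: B ⇒* {M}; S ⇒* {B, M}.
For every A with A ⇒* B via unit rules, add B's non-unit alternatives to A; then delete every rule of the form X → Y.

S ::= d c | c M | c | d B | c d; B ::= d c | c M | c d | c; M ::= c d | c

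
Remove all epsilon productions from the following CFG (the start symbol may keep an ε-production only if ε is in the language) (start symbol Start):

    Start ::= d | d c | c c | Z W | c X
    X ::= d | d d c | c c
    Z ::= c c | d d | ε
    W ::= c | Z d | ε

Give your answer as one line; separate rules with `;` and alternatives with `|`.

Start ::= d | d c | c c | Z W | Z | W | c X | ε; X ::= d | d d c | c c; Z ::= c c | d d; W ::= c | Z d | d

The nullable symbols are {Start, W, Z}.
ε ∈ L(G) since Start is nullable, so keep Start → ε.
Add the nullable-subset variants: Start → Z W gives Z W | Z | W. W → Z d gives Z d | d.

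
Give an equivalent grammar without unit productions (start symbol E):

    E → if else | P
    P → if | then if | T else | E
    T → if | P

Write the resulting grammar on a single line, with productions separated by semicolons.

E → if else | if | then if | T else; P → if else | if | then if | T else; T → if else | if | then if | T else

Unit pairs: E ⇒* {P}; P ⇒* {E}; T ⇒* {E, P}.
Replace each nonterminal's rules with the union of the non-unit rules of every nonterminal it unit-derives.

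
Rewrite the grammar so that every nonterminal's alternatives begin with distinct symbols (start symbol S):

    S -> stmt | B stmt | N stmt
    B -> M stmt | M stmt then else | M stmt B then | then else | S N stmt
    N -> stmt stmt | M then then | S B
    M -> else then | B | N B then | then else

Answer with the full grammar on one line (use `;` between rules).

S -> stmt | B stmt | N stmt; B -> then else | S N stmt | M stmt B'; N -> stmt stmt | M then then | S B; M -> else then | B | N B then | then else; B' -> ε | then else | B then

B has alternatives sharing prefix 'M stmt': factor to B → M stmt B' with B' → ε | then else | B then.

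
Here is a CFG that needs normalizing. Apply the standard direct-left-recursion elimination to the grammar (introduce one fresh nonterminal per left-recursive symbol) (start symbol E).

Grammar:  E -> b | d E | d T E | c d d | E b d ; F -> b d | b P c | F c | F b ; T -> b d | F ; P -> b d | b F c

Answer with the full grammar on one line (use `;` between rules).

Directly left-recursive nonterminals: E, F.
For E: α = {b d}, β = {b, d E, d T E, c d d}. Rewrite as E → β E' and E' → α E' | ε.
For F: α = {c, b}, β = {b d, b P c}. Rewrite as F → β F' and F' → α F' | ε.

E -> b E' | d E E' | d T E E' | c d d E'; F -> b d F' | b P c F'; T -> b d | F; P -> b d | b F c; E' -> b d E' | ε; F' -> c F' | b F' | ε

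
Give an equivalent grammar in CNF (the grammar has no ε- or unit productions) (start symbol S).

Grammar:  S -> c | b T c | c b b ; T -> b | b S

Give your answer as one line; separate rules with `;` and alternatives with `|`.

S -> c | X1 Y1 | X2 Y2; T -> b | X1 S; X1 -> b; X2 -> c; Y1 -> T X2; Y2 -> X1 X1

Introduce a nonterminal for each terminal appearing in a rule of length ≥ 2: X1 → b, X2 → c.
Binarize each right-hand side of length ≥ 3 by chaining fresh nonterminals (Y1, Y2, …): affected rules were S → X1 T X2; S → X2 X1 X1.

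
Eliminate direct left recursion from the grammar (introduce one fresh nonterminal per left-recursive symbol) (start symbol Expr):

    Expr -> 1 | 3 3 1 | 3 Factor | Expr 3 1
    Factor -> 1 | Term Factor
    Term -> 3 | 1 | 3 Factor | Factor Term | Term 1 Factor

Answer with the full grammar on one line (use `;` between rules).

Expr -> 1 Expr1 | 3 3 1 Expr1 | 3 Factor Expr1; Factor -> 1 | Term Factor; Term -> 3 Term1 | 1 Term1 | 3 Factor Term1 | Factor Term Term1; Expr1 -> 3 1 Expr1 | ε; Term1 -> 1 Factor Term1 | ε

Expr, Term are directly left-recursive.
For Expr: α = {3 1}, β = {1, 3 3 1, 3 Factor}. Rewrite as Expr → β Expr1 and Expr1 → α Expr1 | ε.
For Term: α = {1 Factor}, β = {3, 1, 3 Factor, Factor Term}. Rewrite as Term → β Term1 and Term1 → α Term1 | ε.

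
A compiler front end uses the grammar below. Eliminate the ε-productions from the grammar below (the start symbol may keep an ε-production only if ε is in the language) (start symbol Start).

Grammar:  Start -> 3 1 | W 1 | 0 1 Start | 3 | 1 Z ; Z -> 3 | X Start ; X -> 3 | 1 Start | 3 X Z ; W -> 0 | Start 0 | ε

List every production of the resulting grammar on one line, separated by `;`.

Nullable nonterminals: {W}.
ε ∉ L(G), so no ε-production is kept.
Add the nullable-subset variants: Start → W 1 gives W 1 | 1.

Start -> 3 1 | W 1 | 1 | 0 1 Start | 3 | 1 Z; Z -> 3 | X Start; X -> 3 | 1 Start | 3 X Z; W -> 0 | Start 0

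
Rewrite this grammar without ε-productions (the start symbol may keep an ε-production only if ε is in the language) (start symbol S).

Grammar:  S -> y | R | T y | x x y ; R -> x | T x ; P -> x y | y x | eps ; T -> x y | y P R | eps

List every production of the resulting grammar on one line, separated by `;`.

S -> y | R | T y | x x y; R -> x | T x; P -> x y | y x; T -> x y | y P R | y R

Nullable nonterminals: {P, T}.
ε ∉ L(G), so no ε-production is kept.
Expand every rule over subsets of its nullable positions: T → y P R gives y P R | y R.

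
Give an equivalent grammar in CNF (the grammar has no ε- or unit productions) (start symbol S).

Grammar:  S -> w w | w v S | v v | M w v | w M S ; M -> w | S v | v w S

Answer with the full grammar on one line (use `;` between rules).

Introduce a nonterminal for each terminal appearing in a rule of length ≥ 2: X1 → w, X2 → v.
Binarize each right-hand side of length ≥ 3 by chaining fresh nonterminals (Y1, Y2, …): affected rules were S → X1 X2 S; S → M X1 X2; S → X1 M S; M → X2 X1 S.

S -> X1 X1 | X1 Y1 | X2 X2 | M Y2 | X1 Y3; M -> w | S X2 | X2 Y4; X1 -> w; X2 -> v; Y1 -> X2 S; Y2 -> X1 X2; Y3 -> M S; Y4 -> X1 S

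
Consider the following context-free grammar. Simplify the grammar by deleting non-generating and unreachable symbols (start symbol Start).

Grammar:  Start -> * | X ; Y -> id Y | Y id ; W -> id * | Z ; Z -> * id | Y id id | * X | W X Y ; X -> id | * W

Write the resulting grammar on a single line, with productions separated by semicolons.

Start -> * | X; W -> id * | Z; Z -> * id | * X; X -> id | * W

Generating nonterminals: {Start, W, X, Z}.
Reachable from Start after that: {Start, W, X, Z}.
Removed useless symbols: {Y} and every production mentioning them.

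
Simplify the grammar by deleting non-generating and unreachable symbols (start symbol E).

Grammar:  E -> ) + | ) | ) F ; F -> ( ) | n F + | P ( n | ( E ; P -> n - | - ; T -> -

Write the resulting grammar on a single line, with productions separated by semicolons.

Generating nonterminals: {E, F, P, T}.
Reachable from E after that: {E, F, P}.
Removed useless symbols: {T} and every production mentioning them.

E -> ) + | ) | ) F; F -> ( ) | n F + | P ( n | ( E; P -> n - | -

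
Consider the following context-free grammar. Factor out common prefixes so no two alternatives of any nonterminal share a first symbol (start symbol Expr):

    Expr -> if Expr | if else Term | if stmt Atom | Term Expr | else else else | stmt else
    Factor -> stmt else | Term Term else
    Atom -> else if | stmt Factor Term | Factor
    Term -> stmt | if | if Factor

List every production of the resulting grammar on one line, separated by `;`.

Expr -> Term Expr | else else else | stmt else | if Expr1; Factor -> stmt else | Term Term else; Atom -> else if | stmt Factor Term | Factor; Term -> stmt | if Term1; Expr1 -> Expr | else Term | stmt Atom; Term1 -> ε | Factor

Expr has alternatives sharing prefix 'if': factor to Expr → if Expr1 with Expr1 → Expr | else Term | stmt Atom.
Term has alternatives sharing prefix 'if': factor to Term → if Term1 with Term1 → ε | Factor.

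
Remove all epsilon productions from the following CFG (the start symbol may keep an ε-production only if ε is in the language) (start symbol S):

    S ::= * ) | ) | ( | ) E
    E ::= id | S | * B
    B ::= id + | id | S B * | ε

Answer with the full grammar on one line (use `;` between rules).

The nullable symbols are {B}.
ε ∉ L(G), so no ε-production is kept.
For each production, add variants omitting each subset of nullable occurrences: E → * B gives * B | *. B → S B * gives S B * | S *.

S ::= * ) | ) | ( | ) E; E ::= id | S | * B | *; B ::= id + | id | S B * | S *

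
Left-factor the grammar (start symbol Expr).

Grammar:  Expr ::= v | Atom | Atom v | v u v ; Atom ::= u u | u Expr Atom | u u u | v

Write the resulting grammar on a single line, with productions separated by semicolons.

Expr has alternatives sharing prefix 'v': factor to Expr → v Expr1 with Expr1 → ε | u v.
Expr has alternatives sharing prefix 'Atom': factor to Expr → Atom Expr2 with Expr2 → ε | v.
Atom has alternatives sharing prefix 'u': factor to Atom → u Atom1 with Atom1 → u | Expr Atom | u u.
Atom1 has alternatives sharing prefix 'u': factor to Atom1 → u Atom11 with Atom11 → ε | u.

Expr ::= v Expr1 | Atom Expr2; Atom ::= v | u Atom1; Expr1 ::= ε | u v; Expr2 ::= ε | v; Atom1 ::= Expr Atom | u Atom11; Atom11 ::= ε | u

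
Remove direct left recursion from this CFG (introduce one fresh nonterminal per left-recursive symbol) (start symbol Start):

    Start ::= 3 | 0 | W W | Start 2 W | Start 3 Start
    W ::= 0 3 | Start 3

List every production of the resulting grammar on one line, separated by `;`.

Start ::= 3 Start1 | 0 Start1 | W W Start1; W ::= 0 3 | Start 3; Start1 ::= 2 W Start1 | 3 Start Start1 | ε

Left recursion appears on Start.
For Start: α = {2 W, 3 Start}, β = {3, 0, W W}. Rewrite as Start → β Start1 and Start1 → α Start1 | ε.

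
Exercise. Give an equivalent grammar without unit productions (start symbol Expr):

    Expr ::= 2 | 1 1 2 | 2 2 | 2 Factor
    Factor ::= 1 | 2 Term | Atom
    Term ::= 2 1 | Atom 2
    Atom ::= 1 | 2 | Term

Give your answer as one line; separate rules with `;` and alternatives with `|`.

Unit pairs: Atom ⇒* {Term}; Factor ⇒* {Atom, Term}.
Replace each nonterminal's rules with the union of the non-unit rules of every nonterminal it unit-derives.

Expr ::= 2 | 1 1 2 | 2 2 | 2 Factor; Factor ::= 2 1 | Atom 2 | 1 | 2 | 2 Term; Term ::= 2 1 | Atom 2; Atom ::= 2 1 | Atom 2 | 1 | 2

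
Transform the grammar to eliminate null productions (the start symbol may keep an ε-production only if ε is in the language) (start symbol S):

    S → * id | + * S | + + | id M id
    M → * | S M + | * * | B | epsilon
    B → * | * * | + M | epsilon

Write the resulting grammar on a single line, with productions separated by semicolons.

S → * id | + * S | + + | id M id | id id; M → * | S M + | S + | * * | B; B → * | * * | + M | +

Nullable nonterminals: {B, M}.
ε ∉ L(G), so no ε-production is kept.
For each production, add variants omitting each subset of nullable occurrences: S → id M id gives id M id | id id. M → S M + gives S M + | S +. B → + M gives + M | +.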